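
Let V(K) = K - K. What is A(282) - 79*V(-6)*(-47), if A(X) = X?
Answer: 282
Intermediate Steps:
V(K) = 0
A(282) - 79*V(-6)*(-47) = 282 - 79*0*(-47) = 282 + 0*(-47) = 282 + 0 = 282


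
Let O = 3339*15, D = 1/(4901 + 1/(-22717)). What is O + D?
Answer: 5576264384077/111336016 ≈ 50085.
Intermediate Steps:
D = 22717/111336016 (D = 1/(4901 - 1/22717) = 1/(111336016/22717) = 22717/111336016 ≈ 0.00020404)
O = 50085
O + D = 50085 + 22717/111336016 = 5576264384077/111336016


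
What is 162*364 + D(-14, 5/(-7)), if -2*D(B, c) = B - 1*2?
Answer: 58976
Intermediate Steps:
D(B, c) = 1 - B/2 (D(B, c) = -(B - 1*2)/2 = -(B - 2)/2 = -(-2 + B)/2 = 1 - B/2)
162*364 + D(-14, 5/(-7)) = 162*364 + (1 - ½*(-14)) = 58968 + (1 + 7) = 58968 + 8 = 58976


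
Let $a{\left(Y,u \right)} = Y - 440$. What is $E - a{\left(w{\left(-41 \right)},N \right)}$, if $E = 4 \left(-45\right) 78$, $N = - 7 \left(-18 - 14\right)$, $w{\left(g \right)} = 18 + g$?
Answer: $-13577$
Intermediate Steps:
$N = 224$ ($N = \left(-7\right) \left(-32\right) = 224$)
$a{\left(Y,u \right)} = -440 + Y$ ($a{\left(Y,u \right)} = Y - 440 = -440 + Y$)
$E = -14040$ ($E = \left(-180\right) 78 = -14040$)
$E - a{\left(w{\left(-41 \right)},N \right)} = -14040 - \left(-440 + \left(18 - 41\right)\right) = -14040 - \left(-440 - 23\right) = -14040 - -463 = -14040 + 463 = -13577$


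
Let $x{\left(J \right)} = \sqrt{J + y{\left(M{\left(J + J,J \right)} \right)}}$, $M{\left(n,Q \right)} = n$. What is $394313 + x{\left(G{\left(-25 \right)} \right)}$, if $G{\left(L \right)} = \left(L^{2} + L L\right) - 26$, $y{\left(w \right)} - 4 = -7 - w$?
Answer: $394313 + i \sqrt{1227} \approx 3.9431 \cdot 10^{5} + 35.029 i$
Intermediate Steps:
$y{\left(w \right)} = -3 - w$ ($y{\left(w \right)} = 4 - \left(7 + w\right) = -3 - w$)
$G{\left(L \right)} = -26 + 2 L^{2}$ ($G{\left(L \right)} = \left(L^{2} + L^{2}\right) - 26 = 2 L^{2} - 26 = -26 + 2 L^{2}$)
$x{\left(J \right)} = \sqrt{-3 - J}$ ($x{\left(J \right)} = \sqrt{J - \left(3 + 2 J\right)} = \sqrt{-3 - J}$)
$394313 + x{\left(G{\left(-25 \right)} \right)} = 394313 + \sqrt{-3 - \left(-26 + 2 \left(-25\right)^{2}\right)} = 394313 + \sqrt{-3 - \left(-26 + 2 \cdot 625\right)} = 394313 + \sqrt{-3 - \left(-26 + 1250\right)} = 394313 + \sqrt{-3 - 1224} = 394313 + \sqrt{-1227} = 394313 + i \sqrt{1227}$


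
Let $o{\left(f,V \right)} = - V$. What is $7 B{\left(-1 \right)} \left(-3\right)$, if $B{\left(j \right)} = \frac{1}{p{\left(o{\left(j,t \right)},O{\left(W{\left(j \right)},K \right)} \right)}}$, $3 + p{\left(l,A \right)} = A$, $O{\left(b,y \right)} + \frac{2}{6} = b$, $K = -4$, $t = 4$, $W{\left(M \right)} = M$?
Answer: $\frac{63}{13} \approx 4.8462$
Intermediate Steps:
$O{\left(b,y \right)} = - \frac{1}{3} + b$
$p{\left(l,A \right)} = -3 + A$
$B{\left(j \right)} = \frac{1}{- \frac{10}{3} + j}$ ($B{\left(j \right)} = \frac{1}{-3 + \left(- \frac{1}{3} + j\right)} = \frac{1}{- \frac{10}{3} + j}$)
$7 B{\left(-1 \right)} \left(-3\right) = 7 \frac{3}{-10 + 3 \left(-1\right)} \left(-3\right) = 7 \frac{3}{-10 - 3} \left(-3\right) = 7 \frac{3}{-13} \left(-3\right) = 7 \cdot 3 \left(- \frac{1}{13}\right) \left(-3\right) = 7 \left(- \frac{3}{13}\right) \left(-3\right) = \left(- \frac{21}{13}\right) \left(-3\right) = \frac{63}{13}$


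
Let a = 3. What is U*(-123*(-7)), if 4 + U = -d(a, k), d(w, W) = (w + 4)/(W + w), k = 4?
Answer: -4305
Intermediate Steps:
d(w, W) = (4 + w)/(W + w)
U = -5 (U = -4 - (4 + 3)/(4 + 3) = -4 - 7/7 = -4 - 1*1 = -4 - 1 = -5)
U*(-123*(-7)) = -(-615)*(-7) = -5*861 = -4305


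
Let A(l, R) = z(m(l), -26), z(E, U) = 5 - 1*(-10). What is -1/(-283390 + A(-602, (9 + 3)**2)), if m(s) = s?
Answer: 1/283375 ≈ 3.5289e-6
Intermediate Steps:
z(E, U) = 15 (z(E, U) = 5 + 10 = 15)
A(l, R) = 15
-1/(-283390 + A(-602, (9 + 3)**2)) = -1/(-283390 + 15) = -1/(-283375) = -1*(-1/283375) = 1/283375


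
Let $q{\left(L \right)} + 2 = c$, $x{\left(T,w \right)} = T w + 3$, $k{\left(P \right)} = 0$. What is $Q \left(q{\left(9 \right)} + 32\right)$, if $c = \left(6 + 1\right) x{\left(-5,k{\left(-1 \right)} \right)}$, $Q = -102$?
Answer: $-5202$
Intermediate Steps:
$x{\left(T,w \right)} = 3 + T w$
$c = 21$ ($c = \left(6 + 1\right) \left(3 - 0\right) = 7 \left(3 + 0\right) = 7 \cdot 3 = 21$)
$q{\left(L \right)} = 19$ ($q{\left(L \right)} = -2 + 21 = 19$)
$Q \left(q{\left(9 \right)} + 32\right) = - 102 \left(19 + 32\right) = \left(-102\right) 51 = -5202$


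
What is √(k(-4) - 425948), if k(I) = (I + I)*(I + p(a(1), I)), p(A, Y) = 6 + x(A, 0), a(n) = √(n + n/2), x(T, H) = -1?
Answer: 2*I*√106489 ≈ 652.65*I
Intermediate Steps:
a(n) = √6*√n/2 (a(n) = √(n + n*(½)) = √(n + n/2) = √(3*n/2) = √6*√n/2)
p(A, Y) = 5 (p(A, Y) = 6 - 1 = 5)
k(I) = 2*I*(5 + I) (k(I) = (I + I)*(I + 5) = (2*I)*(5 + I) = 2*I*(5 + I))
√(k(-4) - 425948) = √(2*(-4)*(5 - 4) - 425948) = √(2*(-4)*1 - 425948) = √(-8 - 425948) = √(-425956) = 2*I*√106489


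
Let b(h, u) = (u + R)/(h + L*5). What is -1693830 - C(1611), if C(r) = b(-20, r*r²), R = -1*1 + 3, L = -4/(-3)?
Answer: 12475433199/40 ≈ 3.1189e+8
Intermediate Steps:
L = 4/3 (L = -4*(-⅓) = 4/3 ≈ 1.3333)
R = 2 (R = -1 + 3 = 2)
b(h, u) = (2 + u)/(20/3 + h) (b(h, u) = (u + 2)/(h + (4/3)*5) = (2 + u)/(h + 20/3) = (2 + u)/(20/3 + h))
C(r) = -3/20 - 3*r³/40 (C(r) = 3*(2 + r*r²)/(20 + 3*(-20)) = 3*(2 + r³)/(20 - 60) = 3*(2 + r³)/(-40) = 3*(-1/40)*(2 + r³) = -3/20 - 3*r³/40)
-1693830 - C(1611) = -1693830 - (-3/20 - 3/40*1611³) = -1693830 - (-3/20 - 3/40*4181062131) = -1693830 - (-3/20 - 12543186393/40) = -1693830 - 1*(-12543186399/40) = -1693830 + 12543186399/40 = 12475433199/40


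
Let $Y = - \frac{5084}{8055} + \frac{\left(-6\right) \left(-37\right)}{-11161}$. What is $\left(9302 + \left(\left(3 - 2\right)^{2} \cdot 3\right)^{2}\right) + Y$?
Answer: $\frac{837017641171}{89901855} \approx 9310.3$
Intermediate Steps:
$Y = - \frac{58530734}{89901855}$ ($Y = \left(-5084\right) \frac{1}{8055} + 222 \left(- \frac{1}{11161}\right) = - \frac{5084}{8055} - \frac{222}{11161} = - \frac{58530734}{89901855} \approx -0.65105$)
$\left(9302 + \left(\left(3 - 2\right)^{2} \cdot 3\right)^{2}\right) + Y = \left(9302 + \left(\left(3 - 2\right)^{2} \cdot 3\right)^{2}\right) - \frac{58530734}{89901855} = \left(9302 + \left(1^{2} \cdot 3\right)^{2}\right) - \frac{58530734}{89901855} = \left(9302 + \left(1 \cdot 3\right)^{2}\right) - \frac{58530734}{89901855} = \left(9302 + 3^{2}\right) - \frac{58530734}{89901855} = \left(9302 + 9\right) - \frac{58530734}{89901855} = 9311 - \frac{58530734}{89901855} = \frac{837017641171}{89901855}$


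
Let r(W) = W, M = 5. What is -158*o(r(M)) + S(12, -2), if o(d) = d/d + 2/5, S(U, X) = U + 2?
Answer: -1036/5 ≈ -207.20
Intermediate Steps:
S(U, X) = 2 + U
o(d) = 7/5 (o(d) = 1 + 2*(⅕) = 1 + ⅖ = 7/5)
-158*o(r(M)) + S(12, -2) = -158*7/5 + (2 + 12) = -1106/5 + 14 = -1036/5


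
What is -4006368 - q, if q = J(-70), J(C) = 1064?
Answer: -4007432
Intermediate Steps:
q = 1064
-4006368 - q = -4006368 - 1*1064 = -4006368 - 1064 = -4007432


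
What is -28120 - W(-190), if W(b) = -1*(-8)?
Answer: -28128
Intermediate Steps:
W(b) = 8
-28120 - W(-190) = -28120 - 1*8 = -28120 - 8 = -28128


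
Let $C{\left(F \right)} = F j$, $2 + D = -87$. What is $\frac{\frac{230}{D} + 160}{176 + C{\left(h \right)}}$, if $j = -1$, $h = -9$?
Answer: $\frac{2802}{3293} \approx 0.8509$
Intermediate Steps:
$D = -89$ ($D = -2 - 87 = -89$)
$C{\left(F \right)} = - F$ ($C{\left(F \right)} = F \left(-1\right) = - F$)
$\frac{\frac{230}{D} + 160}{176 + C{\left(h \right)}} = \frac{\frac{230}{-89} + 160}{176 - -9} = \frac{230 \left(- \frac{1}{89}\right) + 160}{176 + 9} = \frac{- \frac{230}{89} + 160}{185} = \frac{14010}{89} \cdot \frac{1}{185} = \frac{2802}{3293}$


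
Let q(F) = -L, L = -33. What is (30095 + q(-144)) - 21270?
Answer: 8858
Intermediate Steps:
q(F) = 33 (q(F) = -1*(-33) = 33)
(30095 + q(-144)) - 21270 = (30095 + 33) - 21270 = 30128 - 21270 = 8858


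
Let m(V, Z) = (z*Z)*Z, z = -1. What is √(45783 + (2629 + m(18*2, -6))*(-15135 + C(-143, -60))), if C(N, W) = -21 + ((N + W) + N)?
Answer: I*√40150903 ≈ 6336.5*I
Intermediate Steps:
C(N, W) = -21 + W + 2*N (C(N, W) = -21 + (W + 2*N) = -21 + W + 2*N)
m(V, Z) = -Z² (m(V, Z) = (-Z)*Z = -Z²)
√(45783 + (2629 + m(18*2, -6))*(-15135 + C(-143, -60))) = √(45783 + (2629 - 1*(-6)²)*(-15135 + (-21 - 60 + 2*(-143)))) = √(45783 + (2629 - 1*36)*(-15135 + (-21 - 60 - 286))) = √(45783 + (2629 - 36)*(-15135 - 367)) = √(45783 + 2593*(-15502)) = √(45783 - 40196686) = √(-40150903) = I*√40150903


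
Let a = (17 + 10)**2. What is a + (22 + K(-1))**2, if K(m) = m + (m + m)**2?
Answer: 1354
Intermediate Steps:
a = 729 (a = 27**2 = 729)
K(m) = m + 4*m**2 (K(m) = m + (2*m)**2 = m + 4*m**2)
a + (22 + K(-1))**2 = 729 + (22 - (1 + 4*(-1)))**2 = 729 + (22 - (1 - 4))**2 = 729 + (22 - 1*(-3))**2 = 729 + (22 + 3)**2 = 729 + 25**2 = 729 + 625 = 1354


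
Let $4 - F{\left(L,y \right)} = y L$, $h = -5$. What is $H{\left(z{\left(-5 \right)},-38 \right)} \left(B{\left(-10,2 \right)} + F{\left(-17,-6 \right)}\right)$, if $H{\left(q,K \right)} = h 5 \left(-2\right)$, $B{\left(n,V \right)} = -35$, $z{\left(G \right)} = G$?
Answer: $-6650$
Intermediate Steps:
$H{\left(q,K \right)} = 50$ ($H{\left(q,K \right)} = \left(-5\right) 5 \left(-2\right) = \left(-25\right) \left(-2\right) = 50$)
$F{\left(L,y \right)} = 4 - L y$ ($F{\left(L,y \right)} = 4 - y L = 4 - L y$)
$H{\left(z{\left(-5 \right)},-38 \right)} \left(B{\left(-10,2 \right)} + F{\left(-17,-6 \right)}\right) = 50 \left(-35 + \left(4 - \left(-17\right) \left(-6\right)\right)\right) = 50 \left(-35 + \left(4 - 102\right)\right) = 50 \left(-35 - 98\right) = 50 \left(-133\right) = -6650$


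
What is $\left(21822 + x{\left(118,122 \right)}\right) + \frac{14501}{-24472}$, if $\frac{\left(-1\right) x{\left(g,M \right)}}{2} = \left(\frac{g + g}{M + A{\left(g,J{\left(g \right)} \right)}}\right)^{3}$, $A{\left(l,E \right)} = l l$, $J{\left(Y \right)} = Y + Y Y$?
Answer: $\frac{184978063027731136453}{8476907989198824} \approx 21821.0$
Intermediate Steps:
$J{\left(Y \right)} = Y + Y^{2}$
$A{\left(l,E \right)} = l^{2}$
$x{\left(g,M \right)} = - \frac{16 g^{3}}{\left(M + g^{2}\right)^{3}}$ ($x{\left(g,M \right)} = - 2 \left(\frac{g + g}{M + g^{2}}\right)^{3} = - 2 \left(\frac{2 g}{M + g^{2}}\right)^{3} = - 2 \frac{8 g^{3}}{\left(M + g^{2}\right)^{3}} = - \frac{16 g^{3}}{\left(M + g^{2}\right)^{3}}$)
$\left(21822 + x{\left(118,122 \right)}\right) + \frac{14501}{-24472} = \left(21822 - \frac{16 \cdot 118^{3}}{\left(122 + 118^{2}\right)^{3}}\right) + \frac{14501}{-24472} = \left(21822 - \frac{26288512}{\left(122 + 13924\right)^{3}}\right) + 14501 \left(- \frac{1}{24472}\right) = \left(21822 - \frac{26288512}{2771136969336}\right) - \frac{14501}{24472} = \left(21822 - 26288512 \cdot \frac{1}{2771136969336}\right) - \frac{14501}{24472} = \left(21822 - \frac{3286064}{346392121167}\right) - \frac{14501}{24472} = \frac{7558968864820210}{346392121167} - \frac{14501}{24472} = \frac{184978063027731136453}{8476907989198824}$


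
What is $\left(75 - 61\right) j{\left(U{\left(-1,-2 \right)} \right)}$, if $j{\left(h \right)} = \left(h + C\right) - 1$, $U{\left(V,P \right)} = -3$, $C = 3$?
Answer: $-14$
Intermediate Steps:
$j{\left(h \right)} = 2 + h$ ($j{\left(h \right)} = \left(h + 3\right) - 1 = \left(3 + h\right) - 1 = 2 + h$)
$\left(75 - 61\right) j{\left(U{\left(-1,-2 \right)} \right)} = \left(75 - 61\right) \left(2 - 3\right) = 14 \left(-1\right) = -14$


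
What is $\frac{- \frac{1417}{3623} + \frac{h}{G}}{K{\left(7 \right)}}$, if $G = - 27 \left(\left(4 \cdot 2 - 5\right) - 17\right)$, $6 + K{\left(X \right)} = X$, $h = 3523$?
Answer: $\frac{12228203}{1369494} \approx 8.929$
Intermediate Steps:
$K{\left(X \right)} = -6 + X$
$G = 378$ ($G = - 27 \left(\left(8 - 5\right) - 17\right) = - 27 \left(3 - 17\right) = \left(-27\right) \left(-14\right) = 378$)
$\frac{- \frac{1417}{3623} + \frac{h}{G}}{K{\left(7 \right)}} = \frac{- \frac{1417}{3623} + \frac{3523}{378}}{-6 + 7} = \frac{\left(-1417\right) \frac{1}{3623} + 3523 \cdot \frac{1}{378}}{1} = \left(- \frac{1417}{3623} + \frac{3523}{378}\right) 1 = \frac{12228203}{1369494} \cdot 1 = \frac{12228203}{1369494}$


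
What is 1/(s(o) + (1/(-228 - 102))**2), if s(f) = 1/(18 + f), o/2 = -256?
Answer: -26898300/54203 ≈ -496.25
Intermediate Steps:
o = -512 (o = 2*(-256) = -512)
1/(s(o) + (1/(-228 - 102))**2) = 1/(1/(18 - 512) + (1/(-228 - 102))**2) = 1/(1/(-494) + (1/(-330))**2) = 1/(-1/494 + (-1/330)**2) = 1/(-1/494 + 1/108900) = 1/(-54203/26898300) = -26898300/54203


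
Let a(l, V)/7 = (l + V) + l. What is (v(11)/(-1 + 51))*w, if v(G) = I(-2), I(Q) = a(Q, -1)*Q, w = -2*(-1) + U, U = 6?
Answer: 56/5 ≈ 11.200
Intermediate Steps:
a(l, V) = 7*V + 14*l (a(l, V) = 7*((l + V) + l) = 7*((V + l) + l) = 7*(V + 2*l) = 7*V + 14*l)
w = 8 (w = -2*(-1) + 6 = 2 + 6 = 8)
I(Q) = Q*(-7 + 14*Q) (I(Q) = (7*(-1) + 14*Q)*Q = (-7 + 14*Q)*Q = Q*(-7 + 14*Q))
v(G) = 70 (v(G) = 7*(-2)*(-1 + 2*(-2)) = 7*(-2)*(-1 - 4) = 7*(-2)*(-5) = 70)
(v(11)/(-1 + 51))*w = (70/(-1 + 51))*8 = (70/50)*8 = (70*(1/50))*8 = (7/5)*8 = 56/5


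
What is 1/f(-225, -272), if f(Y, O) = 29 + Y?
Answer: -1/196 ≈ -0.0051020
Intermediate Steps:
1/f(-225, -272) = 1/(29 - 225) = 1/(-196) = -1/196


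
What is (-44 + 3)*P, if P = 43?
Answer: -1763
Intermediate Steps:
(-44 + 3)*P = (-44 + 3)*43 = -41*43 = -1763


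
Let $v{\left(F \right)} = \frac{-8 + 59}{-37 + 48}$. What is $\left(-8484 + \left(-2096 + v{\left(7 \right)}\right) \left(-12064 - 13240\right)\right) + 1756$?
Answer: $\frac{582044512}{11} \approx 5.2913 \cdot 10^{7}$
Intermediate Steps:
$v{\left(F \right)} = \frac{51}{11}$
$\left(-8484 + \left(-2096 + v{\left(7 \right)}\right) \left(-12064 - 13240\right)\right) + 1756 = \left(-8484 + \left(-2096 + \frac{51}{11}\right) \left(-12064 - 13240\right)\right) + 1756 = \left(-8484 - - \frac{582118520}{11}\right) + 1756 = \left(-8484 + \frac{582118520}{11}\right) + 1756 = \frac{582025196}{11} + 1756 = \frac{582044512}{11}$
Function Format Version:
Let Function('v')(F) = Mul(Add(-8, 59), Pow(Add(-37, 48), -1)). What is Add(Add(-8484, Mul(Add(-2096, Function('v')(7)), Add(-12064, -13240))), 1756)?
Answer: Rational(582044512, 11) ≈ 5.2913e+7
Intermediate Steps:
Function('v')(F) = Rational(51, 11) (Function('v')(F) = Mul(51, Pow(11, -1)) = Mul(51, Rational(1, 11)) = Rational(51, 11))
Add(Add(-8484, Mul(Add(-2096, Function('v')(7)), Add(-12064, -13240))), 1756) = Add(Add(-8484, Mul(Add(-2096, Rational(51, 11)), Add(-12064, -13240))), 1756) = Add(Add(-8484, Mul(Rational(-23005, 11), -25304)), 1756) = Add(Add(-8484, Rational(582118520, 11)), 1756) = Add(Rational(582025196, 11), 1756) = Rational(582044512, 11)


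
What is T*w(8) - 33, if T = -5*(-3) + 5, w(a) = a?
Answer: 127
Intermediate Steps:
T = 20 (T = 15 + 5 = 20)
T*w(8) - 33 = 20*8 - 33 = 160 - 33 = 127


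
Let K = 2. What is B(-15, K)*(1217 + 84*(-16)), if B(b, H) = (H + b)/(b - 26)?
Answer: -1651/41 ≈ -40.268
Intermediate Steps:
B(b, H) = (H + b)/(-26 + b)
B(-15, K)*(1217 + 84*(-16)) = ((2 - 15)/(-26 - 15))*(1217 + 84*(-16)) = (-13/(-41))*(1217 - 1344) = -1/41*(-13)*(-127) = (13/41)*(-127) = -1651/41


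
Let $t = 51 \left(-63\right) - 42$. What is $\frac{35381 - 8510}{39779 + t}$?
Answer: $\frac{26871}{36524} \approx 0.73571$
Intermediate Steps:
$t = -3255$ ($t = -3213 - 42 = -3255$)
$\frac{35381 - 8510}{39779 + t} = \frac{35381 - 8510}{39779 - 3255} = \frac{26871}{36524}$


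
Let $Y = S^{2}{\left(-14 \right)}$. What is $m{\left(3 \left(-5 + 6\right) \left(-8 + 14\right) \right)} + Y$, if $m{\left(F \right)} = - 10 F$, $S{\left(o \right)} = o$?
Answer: $16$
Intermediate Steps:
$Y = 196$ ($Y = \left(-14\right)^{2} = 196$)
$m{\left(3 \left(-5 + 6\right) \left(-8 + 14\right) \right)} + Y = - 10 \cdot 3 \left(-5 + 6\right) \left(-8 + 14\right) + 196 = - 10 \cdot 3 \cdot 1 \cdot 6 + 196 = - 10 \cdot 3 \cdot 6 + 196 = \left(-10\right) 18 + 196 = -180 + 196 = 16$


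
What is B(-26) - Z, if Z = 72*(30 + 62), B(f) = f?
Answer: -6650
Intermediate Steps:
Z = 6624 (Z = 72*92 = 6624)
B(-26) - Z = -26 - 1*6624 = -26 - 6624 = -6650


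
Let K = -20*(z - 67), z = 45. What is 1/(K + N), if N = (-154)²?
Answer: 1/24156 ≈ 4.1398e-5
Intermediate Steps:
N = 23716
K = 440 (K = -20*(45 - 67) = -20*(-22) = 440)
1/(K + N) = 1/(440 + 23716) = 1/24156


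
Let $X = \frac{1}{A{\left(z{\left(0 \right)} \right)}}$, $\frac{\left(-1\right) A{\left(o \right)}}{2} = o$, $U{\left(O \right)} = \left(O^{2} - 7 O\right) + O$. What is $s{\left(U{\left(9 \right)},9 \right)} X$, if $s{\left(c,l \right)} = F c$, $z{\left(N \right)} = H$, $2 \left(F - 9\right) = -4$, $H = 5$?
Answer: $- \frac{189}{10} \approx -18.9$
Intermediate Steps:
$F = 7$ ($F = 9 + \frac{1}{2} \left(-4\right) = 9 - 2 = 7$)
$U{\left(O \right)} = O^{2} - 6 O$
$z{\left(N \right)} = 5$
$A{\left(o \right)} = - 2 o$
$s{\left(c,l \right)} = 7 c$
$X = - \frac{1}{10}$ ($X = \frac{1}{\left(-2\right) 5} = \frac{1}{-10} = - \frac{1}{10} \approx -0.1$)
$s{\left(U{\left(9 \right)},9 \right)} X = 7 \cdot 9 \left(-6 + 9\right) \left(- \frac{1}{10}\right) = 7 \cdot 9 \cdot 3 \left(- \frac{1}{10}\right) = 7 \cdot 27 \left(- \frac{1}{10}\right) = 189 \left(- \frac{1}{10}\right) = - \frac{189}{10}$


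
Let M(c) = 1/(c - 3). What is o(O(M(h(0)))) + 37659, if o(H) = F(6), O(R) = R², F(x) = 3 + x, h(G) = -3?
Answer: 37668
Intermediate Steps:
M(c) = 1/(-3 + c)
o(H) = 9 (o(H) = 3 + 6 = 9)
o(O(M(h(0)))) + 37659 = 9 + 37659 = 37668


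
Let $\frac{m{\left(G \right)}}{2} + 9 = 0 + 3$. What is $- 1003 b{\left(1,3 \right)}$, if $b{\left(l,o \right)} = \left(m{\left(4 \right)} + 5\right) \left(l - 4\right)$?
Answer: $-21063$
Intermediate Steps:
$m{\left(G \right)} = -12$ ($m{\left(G \right)} = -18 + 2 \left(0 + 3\right) = -18 + 2 \cdot 3 = -18 + 6 = -12$)
$b{\left(l,o \right)} = 28 - 7 l$ ($b{\left(l,o \right)} = \left(-12 + 5\right) \left(l - 4\right) = - 7 \left(-4 + l\right) = 28 - 7 l$)
$- 1003 b{\left(1,3 \right)} = - 1003 \left(28 - 7\right) = \left(-1003\right) 21 = -21063$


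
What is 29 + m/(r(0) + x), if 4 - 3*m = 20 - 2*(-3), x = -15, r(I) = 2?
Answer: 1153/39 ≈ 29.564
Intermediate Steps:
m = -22/3 (m = 4/3 - (20 - 2*(-3))/3 = 4/3 - (20 - 1*(-6))/3 = 4/3 - (20 + 6)/3 = 4/3 - ⅓*26 = 4/3 - 26/3 = -22/3 ≈ -7.3333)
29 + m/(r(0) + x) = 29 - 22/3/(2 - 15) = 29 - 22/3/(-13) = 29 - 1/13*(-22/3) = 29 + 22/39 = 1153/39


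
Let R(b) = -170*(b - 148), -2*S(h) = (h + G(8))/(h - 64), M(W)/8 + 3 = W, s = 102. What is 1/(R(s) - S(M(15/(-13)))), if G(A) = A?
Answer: 316/2471161 ≈ 0.00012788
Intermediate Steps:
M(W) = -24 + 8*W
S(h) = -(8 + h)/(2*(-64 + h)) (S(h) = -(h + 8)/(2*(h - 64)) = -(8 + h)/(2*(-64 + h)))
R(b) = 25160 - 170*b (R(b) = -170*(-148 + b) = 25160 - 170*b)
1/(R(s) - S(M(15/(-13)))) = 1/((25160 - 170*102) - (-8 - (-24 + 8*(15/(-13))))/(2*(-64 + (-24 + 8*(15/(-13)))))) = 1/((25160 - 17340) - (-8 - (-24 + 8*(15*(-1/13))))/(2*(-64 + (-24 + 8*(15*(-1/13)))))) = 1/(7820 - (-8 - (-24 + 8*(-15/13)))/(2*(-64 + (-24 + 8*(-15/13))))) = 1/(7820 - (-8 - (-24 - 120/13))/(2*(-64 + (-24 - 120/13)))) = 1/(7820 - (-8 - 1*(-432/13))/(2*(-64 - 432/13))) = 1/(7820 - (-8 + 432/13)/(2*(-1264/13))) = 1/(7820 - (-13)*328/(2*1264*13)) = 1/(7820 - 1*(-41/316)) = 1/(7820 + 41/316) = 1/(2471161/316) = 316/2471161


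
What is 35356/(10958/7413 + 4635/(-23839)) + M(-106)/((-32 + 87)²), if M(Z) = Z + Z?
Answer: 18900331992689816/686277233675 ≈ 27540.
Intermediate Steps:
M(Z) = 2*Z
35356/(10958/7413 + 4635/(-23839)) + M(-106)/((-32 + 87)²) = 35356/(10958/7413 + 4635/(-23839)) + (2*(-106))/((-32 + 87)²) = 35356/(10958*(1/7413) + 4635*(-1/23839)) - 212/(55²) = 35356/(10958/7413 - 4635/23839) - 212/3025 = 35356/(226868507/176718507) - 212*1/3025 = 35356*(176718507/226868507) - 212/3025 = 6248059533492/226868507 - 212/3025 = 18900331992689816/686277233675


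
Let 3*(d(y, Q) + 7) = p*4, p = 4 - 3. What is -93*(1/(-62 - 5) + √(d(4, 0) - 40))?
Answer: 93/67 - 31*I*√411 ≈ 1.3881 - 628.47*I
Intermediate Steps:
p = 1
d(y, Q) = -17/3 (d(y, Q) = -7 + (1*4)/3 = -7 + (⅓)*4 = -7 + 4/3 = -17/3)
-93*(1/(-62 - 5) + √(d(4, 0) - 40)) = -93*(1/(-62 - 5) + √(-17/3 - 40)) = -93*(1/(-67) + √(-137/3)) = -93*(-1/67 + I*√411/3) = 93/67 - 31*I*√411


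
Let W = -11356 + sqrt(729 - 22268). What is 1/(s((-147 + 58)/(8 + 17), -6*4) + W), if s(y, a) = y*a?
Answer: -1006300/11343487653 - 625*I*sqrt(21539)/79404413571 ≈ -8.8712e-5 - 1.1552e-6*I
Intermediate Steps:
s(y, a) = a*y
W = -11356 + I*sqrt(21539) (W = -11356 + sqrt(-21539) = -11356 + I*sqrt(21539) ≈ -11356.0 + 146.76*I)
1/(s((-147 + 58)/(8 + 17), -6*4) + W) = 1/((-6*4)*((-147 + 58)/(8 + 17)) + (-11356 + I*sqrt(21539))) = 1/(-(-2136)/25 + (-11356 + I*sqrt(21539))) = 1/(-24*(-89/25) + (-11356 + I*sqrt(21539))) = 1/(2136/25 + (-11356 + I*sqrt(21539))) = 1/(-281764/25 + I*sqrt(21539))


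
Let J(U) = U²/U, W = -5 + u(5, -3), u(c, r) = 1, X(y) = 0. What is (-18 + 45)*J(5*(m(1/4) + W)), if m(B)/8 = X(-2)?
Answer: -540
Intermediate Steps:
m(B) = 0 (m(B) = 8*0 = 0)
W = -4 (W = -5 + 1 = -4)
J(U) = U
(-18 + 45)*J(5*(m(1/4) + W)) = (-18 + 45)*(5*(0 - 4)) = 27*(5*(-4)) = 27*(-20) = -540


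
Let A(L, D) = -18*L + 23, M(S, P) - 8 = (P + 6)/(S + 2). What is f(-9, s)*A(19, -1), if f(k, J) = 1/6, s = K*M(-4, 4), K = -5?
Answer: -319/6 ≈ -53.167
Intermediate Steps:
M(S, P) = 8 + (6 + P)/(2 + S) (M(S, P) = 8 + (P + 6)/(S + 2) = 8 + (6 + P)/(2 + S))
s = -15 (s = -5*(22 + 4 + 8*(-4))/(2 - 4) = -5*(22 + 4 - 32)/(-2) = -(-5)*(-6)/2 = -5*3 = -15)
A(L, D) = 23 - 18*L
f(k, J) = ⅙
f(-9, s)*A(19, -1) = (23 - 18*19)/6 = (23 - 342)/6 = (⅙)*(-319) = -319/6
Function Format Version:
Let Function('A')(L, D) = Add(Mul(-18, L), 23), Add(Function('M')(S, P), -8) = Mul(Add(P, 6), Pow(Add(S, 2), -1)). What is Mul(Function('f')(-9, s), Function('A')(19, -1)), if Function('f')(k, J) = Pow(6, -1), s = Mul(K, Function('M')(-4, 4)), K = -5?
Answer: Rational(-319, 6) ≈ -53.167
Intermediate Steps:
Function('M')(S, P) = Add(8, Mul(Pow(Add(2, S), -1), Add(6, P))) (Function('M')(S, P) = Add(8, Mul(Add(P, 6), Pow(Add(S, 2), -1))) = Add(8, Mul(Add(6, P), Pow(Add(2, S), -1))) = Add(8, Mul(Pow(Add(2, S), -1), Add(6, P))))
s = -15 (s = Mul(-5, Mul(Pow(Add(2, -4), -1), Add(22, 4, Mul(8, -4)))) = Mul(-5, Mul(Pow(-2, -1), Add(22, 4, -32))) = Mul(-5, Mul(Rational(-1, 2), -6)) = Mul(-5, 3) = -15)
Function('A')(L, D) = Add(23, Mul(-18, L))
Function('f')(k, J) = Rational(1, 6)
Mul(Function('f')(-9, s), Function('A')(19, -1)) = Mul(Rational(1, 6), Add(23, Mul(-18, 19))) = Mul(Rational(1, 6), Add(23, -342)) = Mul(Rational(1, 6), -319) = Rational(-319, 6)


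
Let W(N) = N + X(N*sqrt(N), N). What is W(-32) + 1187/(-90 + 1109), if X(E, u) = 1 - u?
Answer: 2206/1019 ≈ 2.1649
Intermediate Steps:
W(N) = 1 (W(N) = N + (1 - N) = 1)
W(-32) + 1187/(-90 + 1109) = 1 + 1187/(-90 + 1109) = 1 + 1187/1019 = 2206/1019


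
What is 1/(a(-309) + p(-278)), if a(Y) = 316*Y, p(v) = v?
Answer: -1/97922 ≈ -1.0212e-5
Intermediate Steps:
1/(a(-309) + p(-278)) = 1/(316*(-309) - 278) = 1/(-97644 - 278) = 1/(-97922) = -1/97922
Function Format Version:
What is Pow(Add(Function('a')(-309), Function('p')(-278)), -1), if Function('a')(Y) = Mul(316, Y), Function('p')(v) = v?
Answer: Rational(-1, 97922) ≈ -1.0212e-5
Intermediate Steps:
Pow(Add(Function('a')(-309), Function('p')(-278)), -1) = Pow(Add(Mul(316, -309), -278), -1) = Pow(Add(-97644, -278), -1) = Pow(-97922, -1) = Rational(-1, 97922)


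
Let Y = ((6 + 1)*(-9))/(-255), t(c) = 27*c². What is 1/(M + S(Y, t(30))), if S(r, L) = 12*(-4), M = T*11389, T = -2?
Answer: -1/22826 ≈ -4.3810e-5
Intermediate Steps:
Y = 21/85 (Y = (7*(-9))*(-1/255) = -63*(-1/255) = 21/85 ≈ 0.24706)
M = -22778 (M = -2*11389 = -22778)
S(r, L) = -48
1/(M + S(Y, t(30))) = 1/(-22778 - 48) = 1/(-22826) = -1/22826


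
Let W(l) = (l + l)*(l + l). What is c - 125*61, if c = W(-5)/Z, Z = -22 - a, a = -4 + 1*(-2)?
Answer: -30525/4 ≈ -7631.3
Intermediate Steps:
a = -6 (a = -4 - 2 = -6)
W(l) = 4*l² (W(l) = (2*l)*(2*l) = 4*l²)
Z = -16 (Z = -22 - 1*(-6) = -22 + 6 = -16)
c = -25/4 (c = (4*(-5)²)/(-16) = (4*25)*(-1/16) = 100*(-1/16) = -25/4 ≈ -6.2500)
c - 125*61 = -25/4 - 125*61 = -25/4 - 7625 = -30525/4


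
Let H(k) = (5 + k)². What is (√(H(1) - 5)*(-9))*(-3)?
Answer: 27*√31 ≈ 150.33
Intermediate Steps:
(√(H(1) - 5)*(-9))*(-3) = (√((5 + 1)² - 5)*(-9))*(-3) = (√(6² - 5)*(-9))*(-3) = (√(36 - 5)*(-9))*(-3) = (√31*(-9))*(-3) = -9*√31*(-3) = 27*√31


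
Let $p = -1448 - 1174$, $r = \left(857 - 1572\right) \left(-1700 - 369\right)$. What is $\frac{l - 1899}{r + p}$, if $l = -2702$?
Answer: $- \frac{4601}{1476713} \approx -0.0031157$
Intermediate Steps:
$r = 1479335$ ($r = \left(-715\right) \left(-2069\right) = 1479335$)
$p = -2622$
$\frac{l - 1899}{r + p} = \frac{-2702 - 1899}{1479335 - 2622} = - \frac{4601}{1476713}$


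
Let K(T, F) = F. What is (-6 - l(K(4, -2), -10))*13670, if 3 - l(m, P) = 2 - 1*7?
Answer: -191380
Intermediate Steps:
l(m, P) = 8 (l(m, P) = 3 - (2 - 1*7) = 3 - (2 - 7) = 3 - 1*(-5) = 3 + 5 = 8)
(-6 - l(K(4, -2), -10))*13670 = (-6 - 1*8)*13670 = (-6 - 8)*13670 = -14*13670 = -191380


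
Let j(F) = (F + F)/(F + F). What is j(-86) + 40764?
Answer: 40765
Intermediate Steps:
j(F) = 1 (j(F) = (2*F)/((2*F)) = (2*F)*(1/(2*F)) = 1)
j(-86) + 40764 = 1 + 40764 = 40765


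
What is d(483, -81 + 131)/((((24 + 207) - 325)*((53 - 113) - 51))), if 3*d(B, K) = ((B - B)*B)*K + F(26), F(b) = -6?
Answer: -1/5217 ≈ -0.00019168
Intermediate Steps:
d(B, K) = -2 (d(B, K) = (((B - B)*B)*K - 6)/3 = ((0*B)*K - 6)/3 = (0*K - 6)/3 = (0 - 6)/3 = (⅓)*(-6) = -2)
d(483, -81 + 131)/((((24 + 207) - 325)*((53 - 113) - 51))) = -2*1/(((24 + 207) - 325)*((53 - 113) - 51)) = -2*1/((-60 - 51)*(231 - 325)) = -2/((-94*(-111))) = -2/10434 = -2*1/10434 = -1/5217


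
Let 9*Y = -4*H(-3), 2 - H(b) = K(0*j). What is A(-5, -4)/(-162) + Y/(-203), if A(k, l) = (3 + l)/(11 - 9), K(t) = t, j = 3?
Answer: 491/65772 ≈ 0.0074652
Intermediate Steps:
H(b) = 2 (H(b) = 2 - 0*3 = 2 - 1*0 = 2 + 0 = 2)
Y = -8/9 (Y = (-4*2)/9 = (1/9)*(-8) = -8/9 ≈ -0.88889)
A(k, l) = 3/2 + l/2 (A(k, l) = (3 + l)/2 = (3 + l)*(1/2) = 3/2 + l/2)
A(-5, -4)/(-162) + Y/(-203) = (3/2 + (1/2)*(-4))/(-162) - 8/9/(-203) = (3/2 - 2)*(-1/162) - 8/9*(-1/203) = -1/2*(-1/162) + 8/1827 = 1/324 + 8/1827 = 491/65772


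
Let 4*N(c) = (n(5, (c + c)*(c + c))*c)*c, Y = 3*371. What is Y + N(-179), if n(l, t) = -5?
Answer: -155753/4 ≈ -38938.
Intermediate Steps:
Y = 1113
N(c) = -5*c²/4 (N(c) = ((-5*c)*c)/4 = (-5*c²)/4 = -5*c²/4)
Y + N(-179) = 1113 - 5/4*(-179)² = 1113 - 5/4*32041 = 1113 - 160205/4 = -155753/4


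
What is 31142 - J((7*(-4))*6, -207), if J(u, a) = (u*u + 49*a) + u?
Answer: 13229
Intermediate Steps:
J(u, a) = u + u² + 49*a (J(u, a) = (u² + 49*a) + u = u + u² + 49*a)
31142 - J((7*(-4))*6, -207) = 31142 - ((7*(-4))*6 + ((7*(-4))*6)² + 49*(-207)) = 31142 - (-28*6 + (-28*6)² - 10143) = 31142 - (-168 + (-168)² - 10143) = 31142 - (-168 + 28224 - 10143) = 31142 - 1*17913 = 31142 - 17913 = 13229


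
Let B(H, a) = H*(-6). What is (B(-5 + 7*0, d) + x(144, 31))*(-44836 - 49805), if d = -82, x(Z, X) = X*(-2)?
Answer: 3028512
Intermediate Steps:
x(Z, X) = -2*X
B(H, a) = -6*H
(B(-5 + 7*0, d) + x(144, 31))*(-44836 - 49805) = (-6*(-5 + 7*0) - 2*31)*(-44836 - 49805) = (-6*(-5 + 0) - 62)*(-94641) = (-6*(-5) - 62)*(-94641) = (30 - 62)*(-94641) = -32*(-94641) = 3028512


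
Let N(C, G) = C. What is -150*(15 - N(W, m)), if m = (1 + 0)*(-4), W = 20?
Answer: 750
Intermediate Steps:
m = -4 (m = 1*(-4) = -4)
-150*(15 - N(W, m)) = -150*(15 - 1*20) = -150*(15 - 20) = -150*(-5) = 750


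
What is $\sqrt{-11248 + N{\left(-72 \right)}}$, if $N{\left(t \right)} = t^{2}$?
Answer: $4 i \sqrt{379} \approx 77.872 i$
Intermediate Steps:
$\sqrt{-11248 + N{\left(-72 \right)}} = \sqrt{-11248 + \left(-72\right)^{2}} = \sqrt{-11248 + 5184} = \sqrt{-6064} = 4 i \sqrt{379}$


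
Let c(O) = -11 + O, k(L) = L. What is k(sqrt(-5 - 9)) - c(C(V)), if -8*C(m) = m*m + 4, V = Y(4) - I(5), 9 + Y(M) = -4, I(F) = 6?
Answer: 453/8 + I*sqrt(14) ≈ 56.625 + 3.7417*I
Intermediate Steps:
Y(M) = -13 (Y(M) = -9 - 4 = -13)
V = -19 (V = -13 - 1*6 = -13 - 6 = -19)
C(m) = -1/2 - m**2/8 (C(m) = -(m*m + 4)/8 = -(m**2 + 4)/8 = -(4 + m**2)/8 = -1/2 - m**2/8)
k(sqrt(-5 - 9)) - c(C(V)) = sqrt(-5 - 9) - (-11 + (-1/2 - 1/8*(-19)**2)) = sqrt(-14) - (-11 + (-1/2 - 1/8*361)) = I*sqrt(14) - (-11 + (-1/2 - 361/8)) = I*sqrt(14) - (-11 - 365/8) = I*sqrt(14) - 1*(-453/8) = I*sqrt(14) + 453/8 = 453/8 + I*sqrt(14)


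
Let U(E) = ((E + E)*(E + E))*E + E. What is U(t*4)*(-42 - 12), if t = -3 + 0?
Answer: 373896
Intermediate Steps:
t = -3
U(E) = E + 4*E³ (U(E) = ((2*E)*(2*E))*E + E = (4*E²)*E + E = 4*E³ + E = E + 4*E³)
U(t*4)*(-42 - 12) = (-3*4 + 4*(-3*4)³)*(-42 - 12) = (-12 + 4*(-12)³)*(-54) = (-12 + 4*(-1728))*(-54) = (-12 - 6912)*(-54) = -6924*(-54) = 373896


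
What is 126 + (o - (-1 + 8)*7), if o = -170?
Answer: -93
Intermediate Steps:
126 + (o - (-1 + 8)*7) = 126 + (-170 - (-1 + 8)*7) = 126 + (-170 - 7*7) = 126 + (-170 - 1*49) = 126 + (-170 - 49) = 126 - 219 = -93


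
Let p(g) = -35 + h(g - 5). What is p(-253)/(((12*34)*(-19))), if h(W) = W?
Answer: 293/7752 ≈ 0.037797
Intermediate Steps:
p(g) = -40 + g (p(g) = -35 + (g - 5) = -35 + (-5 + g) = -40 + g)
p(-253)/(((12*34)*(-19))) = (-40 - 253)/(((12*34)*(-19))) = -293/(408*(-19)) = -293/(-7752) = -293*(-1/7752) = 293/7752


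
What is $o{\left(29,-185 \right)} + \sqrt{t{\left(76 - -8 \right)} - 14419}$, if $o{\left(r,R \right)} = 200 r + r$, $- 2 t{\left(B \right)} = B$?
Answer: $5829 + i \sqrt{14461} \approx 5829.0 + 120.25 i$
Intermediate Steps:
$t{\left(B \right)} = - \frac{B}{2}$
$o{\left(r,R \right)} = 201 r$
$o{\left(29,-185 \right)} + \sqrt{t{\left(76 - -8 \right)} - 14419} = 201 \cdot 29 + \sqrt{- \frac{76 - -8}{2} - 14419} = 5829 + \sqrt{- \frac{76 + 8}{2} - 14419} = 5829 + \sqrt{\left(- \frac{1}{2}\right) 84 - 14419} = 5829 + \sqrt{-42 - 14419} = 5829 + \sqrt{-14461} = 5829 + i \sqrt{14461}$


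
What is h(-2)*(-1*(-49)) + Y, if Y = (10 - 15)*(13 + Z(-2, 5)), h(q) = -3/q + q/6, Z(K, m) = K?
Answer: 13/6 ≈ 2.1667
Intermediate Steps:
h(q) = -3/q + q/6 (h(q) = -3/q + q*(⅙) = -3/q + q/6)
Y = -55 (Y = (10 - 15)*(13 - 2) = -5*11 = -55)
h(-2)*(-1*(-49)) + Y = (-3/(-2) + (⅙)*(-2))*(-1*(-49)) - 55 = (-3*(-½) - ⅓)*49 - 55 = (3/2 - ⅓)*49 - 55 = (7/6)*49 - 55 = 343/6 - 55 = 13/6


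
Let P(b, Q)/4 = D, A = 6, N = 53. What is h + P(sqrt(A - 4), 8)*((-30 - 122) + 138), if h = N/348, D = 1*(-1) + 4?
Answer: -58411/348 ≈ -167.85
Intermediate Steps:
D = 3 (D = -1 + 4 = 3)
P(b, Q) = 12 (P(b, Q) = 4*3 = 12)
h = 53/348 ≈ 0.15230
h + P(sqrt(A - 4), 8)*((-30 - 122) + 138) = 53/348 + 12*((-30 - 122) + 138) = 53/348 + 12*(-152 + 138) = 53/348 + 12*(-14) = 53/348 - 168 = -58411/348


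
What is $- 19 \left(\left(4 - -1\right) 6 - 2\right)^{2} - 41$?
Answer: $-14937$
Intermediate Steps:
$- 19 \left(\left(4 - -1\right) 6 - 2\right)^{2} - 41 = - 19 \left(\left(4 + 1\right) 6 - 2\right)^{2} - 41 = - 19 \left(5 \cdot 6 - 2\right)^{2} - 41 = - 19 \left(30 - 2\right)^{2} - 41 = - 19 \cdot 28^{2} - 41 = \left(-19\right) 784 - 41 = -14896 - 41 = -14937$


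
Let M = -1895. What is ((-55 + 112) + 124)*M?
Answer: -342995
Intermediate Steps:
((-55 + 112) + 124)*M = ((-55 + 112) + 124)*(-1895) = (57 + 124)*(-1895) = 181*(-1895) = -342995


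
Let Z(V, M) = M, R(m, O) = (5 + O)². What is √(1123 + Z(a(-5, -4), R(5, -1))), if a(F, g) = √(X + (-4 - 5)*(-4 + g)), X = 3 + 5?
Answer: √1139 ≈ 33.749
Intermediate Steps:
X = 8
a(F, g) = √(44 - 9*g) (a(F, g) = √(8 + (-4 - 5)*(-4 + g)) = √(8 - 9*(-4 + g)) = √(8 + (36 - 9*g)) = √(44 - 9*g))
√(1123 + Z(a(-5, -4), R(5, -1))) = √(1123 + (5 - 1)²) = √(1123 + 4²) = √(1123 + 16) = √1139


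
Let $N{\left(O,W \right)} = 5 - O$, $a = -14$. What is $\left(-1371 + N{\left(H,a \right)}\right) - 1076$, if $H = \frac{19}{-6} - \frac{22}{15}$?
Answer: $- \frac{73121}{30} \approx -2437.4$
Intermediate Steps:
$H = - \frac{139}{30}$ ($H = 19 \left(- \frac{1}{6}\right) - \frac{22}{15} = - \frac{19}{6} - \frac{22}{15} = - \frac{139}{30} \approx -4.6333$)
$\left(-1371 + N{\left(H,a \right)}\right) - 1076 = \left(-1371 + \left(5 - - \frac{139}{30}\right)\right) - 1076 = \left(-1371 + \left(5 + \frac{139}{30}\right)\right) - 1076 = \left(-1371 + \frac{289}{30}\right) - 1076 = - \frac{40841}{30} - 1076 = - \frac{73121}{30}$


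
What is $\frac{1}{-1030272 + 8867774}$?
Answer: $\frac{1}{7837502} \approx 1.2759 \cdot 10^{-7}$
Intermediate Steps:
$\frac{1}{-1030272 + 8867774} = \frac{1}{7837502}$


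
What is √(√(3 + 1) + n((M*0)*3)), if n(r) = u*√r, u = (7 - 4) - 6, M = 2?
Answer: √2 ≈ 1.4142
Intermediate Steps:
u = -3 (u = 3 - 6 = -3)
n(r) = -3*√r
√(√(3 + 1) + n((M*0)*3)) = √(√(3 + 1) - 3*0*√3) = √(√4 - 3*√(0*3)) = √(2 - 3*√0) = √(2 - 3*0) = √(2 + 0) = √2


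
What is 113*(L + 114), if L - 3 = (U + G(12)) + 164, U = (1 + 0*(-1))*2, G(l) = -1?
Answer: 31866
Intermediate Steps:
U = 2 (U = (1 + 0)*2 = 1*2 = 2)
L = 168 (L = 3 + ((2 - 1) + 164) = 3 + (1 + 164) = 3 + 165 = 168)
113*(L + 114) = 113*(168 + 114) = 113*282 = 31866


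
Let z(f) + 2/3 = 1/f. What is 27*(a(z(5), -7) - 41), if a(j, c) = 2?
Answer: -1053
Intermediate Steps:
z(f) = -⅔ + 1/f
27*(a(z(5), -7) - 41) = 27*(2 - 41) = 27*(-39) = -1053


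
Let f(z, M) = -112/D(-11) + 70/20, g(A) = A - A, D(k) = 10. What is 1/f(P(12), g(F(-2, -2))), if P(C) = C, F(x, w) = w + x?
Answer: -10/77 ≈ -0.12987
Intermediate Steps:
g(A) = 0
f(z, M) = -77/10 (f(z, M) = -112/10 + 70/20 = -112*1/10 + 70*(1/20) = -56/5 + 7/2 = -77/10)
1/f(P(12), g(F(-2, -2))) = 1/(-77/10) = -10/77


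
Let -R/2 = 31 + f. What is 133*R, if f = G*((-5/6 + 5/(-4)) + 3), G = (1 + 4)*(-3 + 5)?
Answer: -32053/3 ≈ -10684.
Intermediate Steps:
G = 10 (G = 5*2 = 10)
f = 55/6 (f = 10*((-5/6 + 5/(-4)) + 3) = 10*((-5*⅙ + 5*(-¼)) + 3) = 10*((-⅚ - 5/4) + 3) = 10*(-25/12 + 3) = 10*(11/12) = 55/6 ≈ 9.1667)
R = -241/3 (R = -2*(31 + 55/6) = -2*241/6 = -241/3 ≈ -80.333)
133*R = 133*(-241/3) = -32053/3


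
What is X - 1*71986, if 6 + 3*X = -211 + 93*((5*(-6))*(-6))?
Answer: -199435/3 ≈ -66478.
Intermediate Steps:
X = 16523/3 (X = -2 + (-211 + 93*((5*(-6))*(-6)))/3 = -2 + (-211 + 93*(-30*(-6)))/3 = -2 + (-211 + 93*180)/3 = -2 + (-211 + 16740)/3 = -2 + (⅓)*16529 = -2 + 16529/3 = 16523/3 ≈ 5507.7)
X - 1*71986 = 16523/3 - 1*71986 = 16523/3 - 71986 = -199435/3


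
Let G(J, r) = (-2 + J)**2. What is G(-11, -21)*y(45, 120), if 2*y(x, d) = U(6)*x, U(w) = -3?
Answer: -22815/2 ≈ -11408.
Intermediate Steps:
y(x, d) = -3*x/2 (y(x, d) = (-3*x)/2 = -3*x/2)
G(-11, -21)*y(45, 120) = (-2 - 11)**2*(-3/2*45) = (-13)**2*(-135/2) = 169*(-135/2) = -22815/2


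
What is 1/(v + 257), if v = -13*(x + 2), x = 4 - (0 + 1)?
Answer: 1/192 ≈ 0.0052083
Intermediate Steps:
x = 3 (x = 4 - 1*1 = 4 - 1 = 3)
v = -65 (v = -13*(3 + 2) = -13*5 = -65)
1/(v + 257) = 1/(-65 + 257) = 1/192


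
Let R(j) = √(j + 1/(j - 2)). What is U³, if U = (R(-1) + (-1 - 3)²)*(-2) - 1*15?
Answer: -103071 - 79460*I*√3/9 ≈ -1.0307e+5 - 15292.0*I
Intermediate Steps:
R(j) = √(j + 1/(-2 + j))
U = -47 - 4*I*√3/3 (U = (√((1 - (-2 - 1))/(-2 - 1)) + (-1 - 3)²)*(-2) - 1*15 = (√((1 - 1*(-3))/(-3)) + (-4)²)*(-2) - 15 = (√(-(1 + 3)/3) + 16)*(-2) - 15 = (√(-⅓*4) + 16)*(-2) - 15 = (√(-4/3) + 16)*(-2) - 15 = (2*I*√3/3 + 16)*(-2) - 15 = (16 + 2*I*√3/3)*(-2) - 15 = (-32 - 4*I*√3/3) - 15 = -47 - 4*I*√3/3 ≈ -47.0 - 2.3094*I)
U³ = (-47 - 4*I*√3/3)³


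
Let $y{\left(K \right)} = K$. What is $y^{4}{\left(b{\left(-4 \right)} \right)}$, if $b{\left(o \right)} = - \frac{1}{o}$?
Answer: $\frac{1}{256} \approx 0.0039063$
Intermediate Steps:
$y^{4}{\left(b{\left(-4 \right)} \right)} = \left(- \frac{1}{-4}\right)^{4} = \left(\left(-1\right) \left(- \frac{1}{4}\right)\right)^{4} = \left(\frac{1}{4}\right)^{4} = \frac{1}{256}$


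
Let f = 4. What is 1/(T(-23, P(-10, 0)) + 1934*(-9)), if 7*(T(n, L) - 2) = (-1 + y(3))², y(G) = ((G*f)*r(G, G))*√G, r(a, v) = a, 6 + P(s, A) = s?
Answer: -275191/4636530723 + 56*√3/1545510241 ≈ -5.9290e-5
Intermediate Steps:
P(s, A) = -6 + s
y(G) = 4*G^(5/2) (y(G) = ((G*4)*G)*√G = ((4*G)*G)*√G = (4*G²)*√G = 4*G^(5/2))
T(n, L) = 2 + (-1 + 36*√3)²/7 (T(n, L) = 2 + (-1 + 4*3^(5/2))²/7 = 2 + (-1 + 4*(9*√3))²/7 = 2 + (-1 + 36*√3)²/7)
1/(T(-23, P(-10, 0)) + 1934*(-9)) = 1/((3903/7 - 72*√3/7) + 1934*(-9)) = 1/((3903/7 - 72*√3/7) - 17406) = 1/(-117939/7 - 72*√3/7)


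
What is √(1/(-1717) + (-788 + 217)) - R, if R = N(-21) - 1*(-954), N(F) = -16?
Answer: -938 + 2*I*√420840134/1717 ≈ -938.0 + 23.896*I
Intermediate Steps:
R = 938 (R = -16 - 1*(-954) = -16 + 954 = 938)
√(1/(-1717) + (-788 + 217)) - R = √(1/(-1717) + (-788 + 217)) - 1*938 = √(-1/1717 - 571) - 938 = √(-980408/1717) - 938 = 2*I*√420840134/1717 - 938 = -938 + 2*I*√420840134/1717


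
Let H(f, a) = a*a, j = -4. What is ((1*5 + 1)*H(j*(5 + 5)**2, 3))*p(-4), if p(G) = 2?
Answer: 108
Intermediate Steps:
H(f, a) = a**2
((1*5 + 1)*H(j*(5 + 5)**2, 3))*p(-4) = ((1*5 + 1)*3**2)*2 = ((5 + 1)*9)*2 = (6*9)*2 = 54*2 = 108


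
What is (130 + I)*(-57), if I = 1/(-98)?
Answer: -726123/98 ≈ -7409.4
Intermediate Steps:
I = -1/98 ≈ -0.010204
(130 + I)*(-57) = (130 - 1/98)*(-57) = (12739/98)*(-57) = -726123/98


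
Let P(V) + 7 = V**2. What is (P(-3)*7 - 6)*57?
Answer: 456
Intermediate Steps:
P(V) = -7 + V**2
(P(-3)*7 - 6)*57 = ((-7 + (-3)**2)*7 - 6)*57 = ((-7 + 9)*7 - 6)*57 = (2*7 - 6)*57 = (14 - 6)*57 = 8*57 = 456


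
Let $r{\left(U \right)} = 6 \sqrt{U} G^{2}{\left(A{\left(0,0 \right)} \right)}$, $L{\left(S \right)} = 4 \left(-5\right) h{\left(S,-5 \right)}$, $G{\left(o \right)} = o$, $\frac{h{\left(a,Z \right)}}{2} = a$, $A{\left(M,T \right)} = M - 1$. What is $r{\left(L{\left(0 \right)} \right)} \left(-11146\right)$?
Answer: $0$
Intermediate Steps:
$A{\left(M,T \right)} = -1 + M$
$h{\left(a,Z \right)} = 2 a$
$L{\left(S \right)} = - 40 S$ ($L{\left(S \right)} = 4 \left(-5\right) 2 S = - 20 \cdot 2 S = - 40 S$)
$r{\left(U \right)} = 6 \sqrt{U}$ ($r{\left(U \right)} = 6 \sqrt{U} \left(-1 + 0\right)^{2} = 6 \sqrt{U} \left(-1\right)^{2} = 6 \sqrt{U} 1 = 6 \sqrt{U}$)
$r{\left(L{\left(0 \right)} \right)} \left(-11146\right) = 6 \sqrt{\left(-40\right) 0} \left(-11146\right) = 6 \sqrt{0} \left(-11146\right) = 6 \cdot 0 \left(-11146\right) = 0 \left(-11146\right) = 0$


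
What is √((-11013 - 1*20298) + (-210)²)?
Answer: 21*√29 ≈ 113.09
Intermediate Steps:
√((-11013 - 1*20298) + (-210)²) = √((-11013 - 20298) + 44100) = √(-31311 + 44100) = √12789 = 21*√29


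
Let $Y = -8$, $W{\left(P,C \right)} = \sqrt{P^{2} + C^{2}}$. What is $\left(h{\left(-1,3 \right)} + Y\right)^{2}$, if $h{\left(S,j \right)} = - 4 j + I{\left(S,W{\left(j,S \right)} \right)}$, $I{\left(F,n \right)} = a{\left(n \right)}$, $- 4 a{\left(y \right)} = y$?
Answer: $\frac{\left(80 + \sqrt{10}\right)^{2}}{16} \approx 432.25$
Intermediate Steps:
$W{\left(P,C \right)} = \sqrt{C^{2} + P^{2}}$
$a{\left(y \right)} = - \frac{y}{4}$
$I{\left(F,n \right)} = - \frac{n}{4}$
$h{\left(S,j \right)} = - 4 j - \frac{\sqrt{S^{2} + j^{2}}}{4}$
$\left(h{\left(-1,3 \right)} + Y\right)^{2} = \left(\left(\left(-4\right) 3 - \frac{\sqrt{\left(-1\right)^{2} + 3^{2}}}{4}\right) - 8\right)^{2} = \left(\left(-12 - \frac{\sqrt{1 + 9}}{4}\right) - 8\right)^{2} = \left(\left(-12 - \frac{\sqrt{10}}{4}\right) - 8\right)^{2} = \left(-20 - \frac{\sqrt{10}}{4}\right)^{2}$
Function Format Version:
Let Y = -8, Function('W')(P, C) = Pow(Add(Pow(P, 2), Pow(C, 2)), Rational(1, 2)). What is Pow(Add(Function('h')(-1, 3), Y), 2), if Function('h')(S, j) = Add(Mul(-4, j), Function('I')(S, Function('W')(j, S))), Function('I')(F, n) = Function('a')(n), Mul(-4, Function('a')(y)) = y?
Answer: Mul(Rational(1, 16), Pow(Add(80, Pow(10, Rational(1, 2))), 2)) ≈ 432.25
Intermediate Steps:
Function('W')(P, C) = Pow(Add(Pow(C, 2), Pow(P, 2)), Rational(1, 2))
Function('a')(y) = Mul(Rational(-1, 4), y)
Function('I')(F, n) = Mul(Rational(-1, 4), n)
Function('h')(S, j) = Add(Mul(-4, j), Mul(Rational(-1, 4), Pow(Add(Pow(S, 2), Pow(j, 2)), Rational(1, 2))))
Pow(Add(Function('h')(-1, 3), Y), 2) = Pow(Add(Add(Mul(-4, 3), Mul(Rational(-1, 4), Pow(Add(Pow(-1, 2), Pow(3, 2)), Rational(1, 2)))), -8), 2) = Pow(Add(Add(-12, Mul(Rational(-1, 4), Pow(Add(1, 9), Rational(1, 2)))), -8), 2) = Pow(Add(Add(-12, Mul(Rational(-1, 4), Pow(10, Rational(1, 2)))), -8), 2) = Pow(Add(-20, Mul(Rational(-1, 4), Pow(10, Rational(1, 2)))), 2)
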